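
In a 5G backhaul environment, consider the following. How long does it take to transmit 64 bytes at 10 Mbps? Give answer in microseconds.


Given: packet = 64 bytes, bandwidth = 10 Mbps
Packet in bits = 64 * 8 = 512 bits
Bandwidth = 10 * 10^6 = 10000000 bps
Time = 512 / 10000000 seconds
Time in us = 512 * 10^6 / 10000000 = 51.2

51.2


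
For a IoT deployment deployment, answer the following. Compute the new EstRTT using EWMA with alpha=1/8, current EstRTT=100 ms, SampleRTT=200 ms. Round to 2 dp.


Given: EstRTT = 100 ms, SampleRTT = 200 ms, alpha = 1/8
New EstRTT = (1 - alpha) * EstRTT + alpha * SampleRTT
(7/8) * 100 = 87.5
(1/8) * 200 = 25
New EstRTT = 87.5 + 25 = 112.5 ms -> 112.50 ms (2 dp)

112.50


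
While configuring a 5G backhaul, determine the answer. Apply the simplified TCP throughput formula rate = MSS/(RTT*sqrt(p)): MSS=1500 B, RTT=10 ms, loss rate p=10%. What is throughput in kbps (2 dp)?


Given: MSS = 1500 bytes, RTT = 10 ms, loss = 10%
RTT in seconds = 10 / 1000 = 0.01
Loss rate = 10% = 0.1
sqrt(loss) = sqrt(0.1) = 0.316227766017
Throughput (bytes/s) = 1500 / (0.01 * 0.316227766017) = 474341.6490
Throughput (kbps) = 474341.6490 * 8 / 1000 = 3794.733192 -> 3794.73 kbps (2 dp)

3794.73


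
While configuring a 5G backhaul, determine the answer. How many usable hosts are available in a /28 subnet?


Given: subnet mask /28
Host bits = 32 - 28 = 4
Total addresses = 2^4 = 16
Usable hosts = 16 - 2 (network + broadcast) = 14

14


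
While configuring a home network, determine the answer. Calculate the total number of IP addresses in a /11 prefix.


Given: CIDR prefix /11
Host bits = 32 - 11 = 21
Total addresses = 2^21 = 2097152

2097152


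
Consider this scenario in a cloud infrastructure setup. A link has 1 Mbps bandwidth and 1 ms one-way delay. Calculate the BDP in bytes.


Given: bandwidth = 1 Mbps, delay = 1 ms
BDP in bits = 1 * 10^6 * 1 / 1000
BDP in bits = 1000
BDP in bytes = 1000 / 8 = 125

125


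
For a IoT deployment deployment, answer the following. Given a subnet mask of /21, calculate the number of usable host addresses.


Given: subnet mask /21
Host bits = 32 - 21 = 11
Total addresses = 2^11 = 2048
Usable hosts = 2048 - 2 (network + broadcast) = 2046

2046


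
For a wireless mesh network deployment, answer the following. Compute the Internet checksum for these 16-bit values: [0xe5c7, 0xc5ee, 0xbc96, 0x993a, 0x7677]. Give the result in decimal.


Given words: [0xe5c7, 0xc5ee, 0xbc96, 0x993a, 0x7677]
Step 1: Sum all words
Raw sum = 58823 + 50670 + 48278 + 39226 + 30327 = 227324
Step 2: Fold carry: (30716 + 3) = 30719
One's complement = ~30719 & 0xFFFF = 34816

34816


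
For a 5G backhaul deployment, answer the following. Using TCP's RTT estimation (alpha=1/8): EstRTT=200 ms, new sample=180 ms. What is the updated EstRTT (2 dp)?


Given: EstRTT = 200 ms, SampleRTT = 180 ms, alpha = 1/8
New EstRTT = (1 - alpha) * EstRTT + alpha * SampleRTT
(7/8) * 200 = 175
(1/8) * 180 = 22.5
New EstRTT = 175 + 22.5 = 197.5 ms -> 197.50 ms (2 dp)

197.50


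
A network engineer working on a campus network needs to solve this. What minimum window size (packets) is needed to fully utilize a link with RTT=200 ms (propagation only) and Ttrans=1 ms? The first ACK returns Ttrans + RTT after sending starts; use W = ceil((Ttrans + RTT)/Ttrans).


Given: Ttrans = 1 ms, RTT = 200 ms (= 2 * Tprop, Tprop = 100 ms)
Time until first ACK returns = Ttrans + RTT = 1 + 200 = 201 ms
Need W * Ttrans >= Ttrans + RTT  ->  W >= (Ttrans + RTT) / Ttrans
(Ttrans + RTT) / Ttrans = 201 / 1 = 201
W_min = ceil(201) = 201

201


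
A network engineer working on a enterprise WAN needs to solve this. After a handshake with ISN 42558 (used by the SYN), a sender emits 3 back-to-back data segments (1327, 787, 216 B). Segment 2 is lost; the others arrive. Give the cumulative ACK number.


SYN uses sequence number 42558; first data byte = ISN + 1 = 42559.
Segment 1: SEQ = 42559, len = 1327 B, covers [42559, 43885]
Segment 2: SEQ = 43886, len = 787 B, covers [43886, 44672] [LOST]
Segment 3: SEQ = 44673, len = 216 B, covers [44673, 44888]
In-order data received: bytes [42559, 43885] (segments 1..1).
Segment 2 missing -> gap begins at byte 43886; later segments buffered out of order.
Cumulative ACK = next expected in-order byte = 42559 + 1327 = 43886

43886


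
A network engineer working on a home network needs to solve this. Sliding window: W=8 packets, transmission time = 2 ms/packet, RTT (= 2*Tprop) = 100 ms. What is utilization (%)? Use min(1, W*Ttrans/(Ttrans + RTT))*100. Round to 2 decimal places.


Given: W = 8, Ttrans = 2 ms, RTT = 100 ms (= 2 * Tprop, Tprop = 50 ms)
Cycle time = Ttrans + RTT = 2 + 100 = 102 ms (first packet sent until its ACK returns)
W * Ttrans = 8 * 2 = 16 ms of sending per cycle
W * Ttrans / (Ttrans + RTT) = 16 / 102 = 0.156863
U = min(1, 0.156863) = 0.156863
U% = 15.69%

15.69


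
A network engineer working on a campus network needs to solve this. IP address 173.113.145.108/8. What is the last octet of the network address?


Given: IP = 173.113.145.108, prefix = /8
Subnet mask = 255.0.0.0
Last octet of IP: 108
Last octet of mask: 0
Network last octet = 108 AND 0 = 0

0


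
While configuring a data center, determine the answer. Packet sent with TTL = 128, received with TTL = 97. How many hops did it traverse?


Given: initial TTL = 128, received TTL = 97
Hops = initial TTL - received TTL
Hops = 128 - 97 = 31

31


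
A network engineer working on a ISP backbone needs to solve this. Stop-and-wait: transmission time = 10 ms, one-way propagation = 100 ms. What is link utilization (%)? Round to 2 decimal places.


Given: Ttrans = 10 ms, Tprop = 100 ms
RTT = 2 * Tprop = 2 * 100 = 200 ms
U = Ttrans / (Ttrans + RTT)
U = 10 / (10 + 200)
U = 10 / 210 = 0.047619
U% = 4.76%

4.76


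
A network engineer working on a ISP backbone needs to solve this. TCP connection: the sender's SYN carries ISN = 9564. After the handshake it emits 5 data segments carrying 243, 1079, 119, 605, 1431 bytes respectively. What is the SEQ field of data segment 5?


The SYN occupies sequence number ISN = 9564, so the first data byte is ISN + 1 = 9565.
SEQ of data segment i = (ISN + 1) + sum of payload sizes of segments 1..i-1.
Segment 1: SEQ = 9565, payload = 243 bytes
Segment 2: SEQ = 9808, payload = 1079 bytes
Segment 3: SEQ = 10887, payload = 119 bytes
Segment 4: SEQ = 11006, payload = 605 bytes
Segment 5: SEQ = 11611, payload = 1431 bytes
SEQ of segment 5 = 9565 + 243 + 1079 + 119 + 605 = 11611

11611


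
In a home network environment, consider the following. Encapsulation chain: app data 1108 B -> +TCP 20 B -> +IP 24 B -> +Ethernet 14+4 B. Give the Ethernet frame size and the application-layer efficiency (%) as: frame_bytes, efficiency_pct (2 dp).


TCP segment = 1108 + 20 = 1128 B
IP packet = 1128 + 24 = 1152 B
Ethernet frame = 1152 + 14 + 4 = 1170 B
Efficiency = app / frame = 1108 / 1170 = 0.947009 = 94.7009% -> 94.70% (2 dp)

1170, 94.70


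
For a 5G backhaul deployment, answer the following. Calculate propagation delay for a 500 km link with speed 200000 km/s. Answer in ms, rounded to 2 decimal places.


Given: distance = 500 km, speed = 200000 km/s
Delay = distance / speed = 500 / 200000 seconds
Delay in ms = 500 * 1000 / 200000
Delay = 2.5000 ms
Rounded to 2 dp = 2.50 ms

2.50


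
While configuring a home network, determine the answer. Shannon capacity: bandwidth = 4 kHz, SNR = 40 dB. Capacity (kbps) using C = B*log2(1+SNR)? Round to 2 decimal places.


Given: B = 4 kHz, SNR = 40 dB
SNR linear = 10^(40/10) = 10000
1 + SNR = 10001
log2(10001) = 13.2878566418
C = 4 * 1000 * 13.2878566418 = 53151.4266 bps
C = 53.151427 kbps -> 53.15 kbps (2 dp)

53.15


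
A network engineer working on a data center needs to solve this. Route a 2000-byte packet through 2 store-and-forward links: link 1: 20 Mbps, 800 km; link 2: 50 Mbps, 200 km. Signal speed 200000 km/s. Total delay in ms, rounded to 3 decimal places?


Packet = 2000 bytes = 16000 bits. Store-and-forward: sum (t_trans + t_prop) per link.
Link 1: t_trans = 16000/(20*10^6) s = 0.8000 ms; t_prop = 800/200000 s = 4.0000 ms; subtotal = 4.8000 ms
Link 2: t_trans = 16000/(50*10^6) s = 0.3200 ms; t_prop = 200/200000 s = 1.0000 ms; subtotal = 1.3200 ms
End-to-end = 4.8000 + 1.3200 = 6.1200 ms -> 6.120 ms (3 dp)

6.120


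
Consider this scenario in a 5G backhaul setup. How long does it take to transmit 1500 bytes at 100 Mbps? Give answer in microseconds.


Given: packet = 1500 bytes, bandwidth = 100 Mbps
Packet in bits = 1500 * 8 = 12000 bits
Bandwidth = 100 * 10^6 = 100000000 bps
Time = 12000 / 100000000 seconds
Time in us = 12000 * 10^6 / 100000000 = 120

120


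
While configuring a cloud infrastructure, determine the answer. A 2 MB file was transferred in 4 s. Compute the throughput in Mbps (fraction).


Given: file = 2 MB, time = 4 s
File in Mb = 2 * 8 = 16 Mb
Throughput = 16 / 4 Mbps
Throughput = 4 Mbps

4


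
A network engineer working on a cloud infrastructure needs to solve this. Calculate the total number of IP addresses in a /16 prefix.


Given: CIDR prefix /16
Host bits = 32 - 16 = 16
Total addresses = 2^16 = 65536

65536


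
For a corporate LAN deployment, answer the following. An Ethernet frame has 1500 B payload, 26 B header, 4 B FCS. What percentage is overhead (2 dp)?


Given: payload = 1500 B, header = 26 B, trailer = 4 B
Overhead bytes = header + trailer = 26 + 4 = 30
Total frame = payload + overhead = 1500 + 30 = 1530
Overhead % = 30 / 1530 * 100 = 1.9608% -> 1.96% (2 dp)

1.96


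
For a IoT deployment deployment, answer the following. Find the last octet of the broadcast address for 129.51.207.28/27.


Given: IP = 129.51.207.28, prefix = /27
Host bits = 32 - 27 = 5
Network last octet = 28 AND mask = 0
Host part size = 2^5 - 1 = 31
Broadcast last octet = 0 OR 31 = 31

31


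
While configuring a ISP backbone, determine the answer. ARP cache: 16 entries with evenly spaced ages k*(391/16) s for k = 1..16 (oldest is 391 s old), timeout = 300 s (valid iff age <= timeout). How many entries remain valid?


Ages are k * 391/16 s for k = 1..16 (spacing = 24.4375 s).
Entry k is valid iff k * 391/16 <= 300 iff k <= 16 * 300 / 391 = 12.2762
n_valid = floor(12.2762) = 12
(n_stale = 16 - 12 = 4)

12


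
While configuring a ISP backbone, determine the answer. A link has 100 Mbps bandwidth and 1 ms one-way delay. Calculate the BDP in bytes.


Given: bandwidth = 100 Mbps, delay = 1 ms
BDP in bits = 100 * 10^6 * 1 / 1000
BDP in bits = 100000
BDP in bytes = 100000 / 8 = 12500

12500


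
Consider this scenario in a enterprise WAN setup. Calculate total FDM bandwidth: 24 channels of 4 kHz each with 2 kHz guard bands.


Given: 24 channels, 4 kHz each, guard = 2 kHz
Channel bandwidth = 24 * 4 = 96 kHz
Guard bands = 23 gaps * 2 kHz = 46 kHz
Total = 96 + 46 = 142 kHz

142


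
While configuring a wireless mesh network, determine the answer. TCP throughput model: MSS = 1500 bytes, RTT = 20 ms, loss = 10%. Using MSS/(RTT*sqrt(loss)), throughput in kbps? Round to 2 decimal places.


Given: MSS = 1500 bytes, RTT = 20 ms, loss = 10%
RTT in seconds = 20 / 1000 = 0.02
Loss rate = 10% = 0.1
sqrt(loss) = sqrt(0.1) = 0.316227766017
Throughput (bytes/s) = 1500 / (0.02 * 0.316227766017) = 237170.8245
Throughput (kbps) = 237170.8245 * 8 / 1000 = 1897.366596 -> 1897.37 kbps (2 dp)

1897.37


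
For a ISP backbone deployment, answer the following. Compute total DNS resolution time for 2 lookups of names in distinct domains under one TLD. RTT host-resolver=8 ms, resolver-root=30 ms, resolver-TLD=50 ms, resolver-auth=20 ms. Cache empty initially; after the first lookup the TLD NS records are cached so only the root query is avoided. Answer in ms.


Lookup 1 (cold cache): local + root + TLD + auth = 8 + 30 + 50 + 20 = 108 ms
Lookups 2..2 (TLD NS cached -> skip root; new domain -> still ask TLD and auth): local + TLD + auth = 8 + 50 + 20 = 78 ms each
Remaining 1 lookups: 1 * 78 = 78 ms
Total = 108 + 78 = 186 ms

186


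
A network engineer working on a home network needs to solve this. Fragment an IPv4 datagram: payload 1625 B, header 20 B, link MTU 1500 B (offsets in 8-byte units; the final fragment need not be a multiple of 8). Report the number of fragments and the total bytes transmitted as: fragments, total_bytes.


Max data per non-final fragment = floor((MTU - header)/8)*8 = floor((1500 - 20)/8)*8 = floor(1480/8)*8 = 1480 B
Final fragment needs no 8-byte alignment: it can carry up to MTU - header = 1480 B
Non-final fragments needed = ceil((payload - 1480) / 1480) = ceil(145/1480) = ceil(0.0980) = 1
Number of fragments = 1 + 1 = 2
Fragment sizes (data): 1 * 1480 B + 145 B (last, 145 <= 1480 OK)
Total bytes sent = payload + n_frags * header = 1625 + 2*20 = 1625 + 40 = 1665 B

2, 1665


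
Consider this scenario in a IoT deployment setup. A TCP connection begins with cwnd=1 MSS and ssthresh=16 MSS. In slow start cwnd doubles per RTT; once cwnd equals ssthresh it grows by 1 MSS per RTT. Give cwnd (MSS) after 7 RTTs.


RTT 0: cwnd = 1 MSS (initial)
RTT 1: cwnd = 2 MSS (slow start, doubled)
RTT 2: cwnd = 4 MSS (slow start, doubled)
RTT 3: cwnd = 8 MSS (slow start, doubled)
RTT 4: cwnd = 16 MSS (slow start, doubled)
RTT 5: cwnd = 17 MSS (congestion avoidance, +1)
RTT 6: cwnd = 18 MSS (congestion avoidance, +1)
RTT 7: cwnd = 19 MSS (congestion avoidance, +1)

19


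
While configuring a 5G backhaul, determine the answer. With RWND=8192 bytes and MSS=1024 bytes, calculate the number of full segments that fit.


Given: RWND = 8192 bytes, MSS = 1024 bytes
Full segments = floor(RWND / MSS)
Full segments = floor(8192 / 1024)
Full segments = floor(8.0) = 8

8


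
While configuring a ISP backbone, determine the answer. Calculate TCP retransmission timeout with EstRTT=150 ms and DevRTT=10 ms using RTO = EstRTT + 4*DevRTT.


Given: EstRTT = 150 ms, DevRTT = 10 ms
Timeout = EstRTT + 4 * DevRTT
4 * DevRTT = 4 * 10 = 40
Timeout = 150 + 40 = 190 ms

190


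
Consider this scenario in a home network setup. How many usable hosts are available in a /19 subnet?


Given: subnet mask /19
Host bits = 32 - 19 = 13
Total addresses = 2^13 = 8192
Usable hosts = 8192 - 2 (network + broadcast) = 8190

8190


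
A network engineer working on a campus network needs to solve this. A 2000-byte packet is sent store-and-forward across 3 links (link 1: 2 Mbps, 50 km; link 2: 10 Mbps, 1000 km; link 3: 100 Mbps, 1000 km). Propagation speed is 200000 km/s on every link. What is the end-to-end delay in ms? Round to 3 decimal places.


Packet = 2000 bytes = 16000 bits. Store-and-forward: sum (t_trans + t_prop) per link.
Link 1: t_trans = 16000/(2*10^6) s = 8.0000 ms; t_prop = 50/200000 s = 0.2500 ms; subtotal = 8.2500 ms
Link 2: t_trans = 16000/(10*10^6) s = 1.6000 ms; t_prop = 1000/200000 s = 5.0000 ms; subtotal = 6.6000 ms
Link 3: t_trans = 16000/(100*10^6) s = 0.1600 ms; t_prop = 1000/200000 s = 5.0000 ms; subtotal = 5.1600 ms
End-to-end = 8.2500 + 6.6000 + 5.1600 = 20.0100 ms -> 20.010 ms (3 dp)

20.010


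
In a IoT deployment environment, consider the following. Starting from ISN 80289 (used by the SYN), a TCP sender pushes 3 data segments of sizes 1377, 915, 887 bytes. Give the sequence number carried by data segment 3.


The SYN occupies sequence number ISN = 80289, so the first data byte is ISN + 1 = 80290.
SEQ of data segment i = (ISN + 1) + sum of payload sizes of segments 1..i-1.
Segment 1: SEQ = 80290, payload = 1377 bytes
Segment 2: SEQ = 81667, payload = 915 bytes
Segment 3: SEQ = 82582, payload = 887 bytes
SEQ of segment 3 = 80290 + 1377 + 915 = 82582

82582


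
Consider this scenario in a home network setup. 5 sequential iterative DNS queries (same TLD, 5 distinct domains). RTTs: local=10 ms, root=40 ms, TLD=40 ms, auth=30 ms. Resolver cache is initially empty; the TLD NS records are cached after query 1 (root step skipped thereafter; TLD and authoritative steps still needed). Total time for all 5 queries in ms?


Lookup 1 (cold cache): local + root + TLD + auth = 10 + 40 + 40 + 30 = 120 ms
Lookups 2..5 (TLD NS cached -> skip root; new domain -> still ask TLD and auth): local + TLD + auth = 10 + 40 + 30 = 80 ms each
Remaining 4 lookups: 4 * 80 = 320 ms
Total = 120 + 320 = 440 ms

440


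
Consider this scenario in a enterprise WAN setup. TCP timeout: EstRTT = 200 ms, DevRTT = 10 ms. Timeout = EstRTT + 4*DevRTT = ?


Given: EstRTT = 200 ms, DevRTT = 10 ms
Timeout = EstRTT + 4 * DevRTT
4 * DevRTT = 4 * 10 = 40
Timeout = 200 + 40 = 240 ms

240


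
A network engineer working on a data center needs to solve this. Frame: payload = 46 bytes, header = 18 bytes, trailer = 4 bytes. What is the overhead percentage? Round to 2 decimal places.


Given: payload = 46 B, header = 18 B, trailer = 4 B
Overhead bytes = header + trailer = 18 + 4 = 22
Total frame = payload + overhead = 46 + 22 = 68
Overhead % = 22 / 68 * 100 = 32.3529% -> 32.35% (2 dp)

32.35


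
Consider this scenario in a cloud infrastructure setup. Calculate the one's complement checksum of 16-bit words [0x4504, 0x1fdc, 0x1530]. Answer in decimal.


Given words: [0x4504, 0x1fdc, 0x1530]
Step 1: Sum all words
Raw sum = 17668 + 8156 + 5424 = 31248
One's complement = ~31248 & 0xFFFF = 34287

34287


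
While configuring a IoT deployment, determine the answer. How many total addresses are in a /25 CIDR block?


Given: CIDR prefix /25
Host bits = 32 - 25 = 7
Total addresses = 2^7 = 128

128


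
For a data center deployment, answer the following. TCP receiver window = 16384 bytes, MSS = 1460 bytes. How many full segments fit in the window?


Given: RWND = 16384 bytes, MSS = 1460 bytes
Full segments = floor(RWND / MSS)
Full segments = floor(16384 / 1460)
Full segments = floor(11.2219) = 11

11


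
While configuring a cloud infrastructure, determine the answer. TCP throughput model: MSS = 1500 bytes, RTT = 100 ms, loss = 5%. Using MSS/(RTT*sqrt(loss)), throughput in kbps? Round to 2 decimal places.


Given: MSS = 1500 bytes, RTT = 100 ms, loss = 5%
RTT in seconds = 100 / 1000 = 0.1
Loss rate = 5% = 0.05
sqrt(loss) = sqrt(0.05) = 0.223606797750
Throughput (bytes/s) = 1500 / (0.1 * 0.223606797750) = 67082.0393
Throughput (kbps) = 67082.0393 * 8 / 1000 = 536.656315 -> 536.66 kbps (2 dp)

536.66


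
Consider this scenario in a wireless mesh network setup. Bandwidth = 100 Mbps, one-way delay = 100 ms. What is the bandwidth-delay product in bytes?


Given: bandwidth = 100 Mbps, delay = 100 ms
BDP in bits = 100 * 10^6 * 100 / 1000
BDP in bits = 10000000
BDP in bytes = 10000000 / 8 = 1250000

1250000


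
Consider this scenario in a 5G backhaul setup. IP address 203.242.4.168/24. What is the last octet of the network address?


Given: IP = 203.242.4.168, prefix = /24
Subnet mask = 255.255.255.0
Last octet of IP: 168
Last octet of mask: 0
Network last octet = 168 AND 0 = 0

0


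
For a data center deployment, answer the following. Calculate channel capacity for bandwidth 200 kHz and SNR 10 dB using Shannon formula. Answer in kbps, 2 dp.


Given: B = 200 kHz, SNR = 10 dB
SNR linear = 10^(10/10) = 10
1 + SNR = 11
log2(11) = 3.4594316186
C = 200 * 1000 * 3.4594316186 = 691886.3237 bps
C = 691.886324 kbps -> 691.89 kbps (2 dp)

691.89


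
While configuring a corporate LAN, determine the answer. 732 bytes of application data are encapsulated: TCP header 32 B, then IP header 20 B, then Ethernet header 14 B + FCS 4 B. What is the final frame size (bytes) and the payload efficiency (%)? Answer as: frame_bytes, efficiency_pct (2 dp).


TCP segment = 732 + 32 = 764 B
IP packet = 764 + 20 = 784 B
Ethernet frame = 784 + 14 + 4 = 802 B
Efficiency = app / frame = 732 / 802 = 0.912718 = 91.2718% -> 91.27% (2 dp)

802, 91.27


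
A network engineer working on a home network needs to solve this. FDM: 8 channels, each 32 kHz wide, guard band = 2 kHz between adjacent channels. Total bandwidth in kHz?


Given: 8 channels, 32 kHz each, guard = 2 kHz
Channel bandwidth = 8 * 32 = 256 kHz
Guard bands = 7 gaps * 2 kHz = 14 kHz
Total = 256 + 14 = 270 kHz

270


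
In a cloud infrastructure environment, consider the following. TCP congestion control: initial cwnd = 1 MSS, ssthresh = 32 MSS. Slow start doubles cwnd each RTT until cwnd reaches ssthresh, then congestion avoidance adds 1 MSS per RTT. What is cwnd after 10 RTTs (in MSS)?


RTT 0: cwnd = 1 MSS (initial)
RTT 1: cwnd = 2 MSS (slow start, doubled)
RTT 2: cwnd = 4 MSS (slow start, doubled)
RTT 3: cwnd = 8 MSS (slow start, doubled)
RTT 4: cwnd = 16 MSS (slow start, doubled)
RTT 5: cwnd = 32 MSS (slow start, doubled)
RTT 6: cwnd = 33 MSS (congestion avoidance, +1)
RTT 7: cwnd = 34 MSS (congestion avoidance, +1)
RTT 8: cwnd = 35 MSS (congestion avoidance, +1)
RTT 9: cwnd = 36 MSS (congestion avoidance, +1)
RTT 10: cwnd = 37 MSS (congestion avoidance, +1)

37


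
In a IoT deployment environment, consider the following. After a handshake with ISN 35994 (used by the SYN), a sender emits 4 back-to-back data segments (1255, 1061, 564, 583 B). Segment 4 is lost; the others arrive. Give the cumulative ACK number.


SYN uses sequence number 35994; first data byte = ISN + 1 = 35995.
Segment 1: SEQ = 35995, len = 1255 B, covers [35995, 37249]
Segment 2: SEQ = 37250, len = 1061 B, covers [37250, 38310]
Segment 3: SEQ = 38311, len = 564 B, covers [38311, 38874]
Segment 4: SEQ = 38875, len = 583 B, covers [38875, 39457] [LOST]
In-order data received: bytes [35995, 38874] (segments 1..3).
Segment 4 missing -> gap begins at byte 38875.
Cumulative ACK = next expected in-order byte = 35995 + 1255 + 1061 + 564 = 38875

38875


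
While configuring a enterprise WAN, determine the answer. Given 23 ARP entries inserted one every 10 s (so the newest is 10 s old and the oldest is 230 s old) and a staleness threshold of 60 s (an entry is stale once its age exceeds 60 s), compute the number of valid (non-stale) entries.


Ages are k * 230/23 s for k = 1..23 (spacing = 10.0000 s).
Entry k is valid iff k * 230/23 <= 60 iff k <= 23 * 60 / 230 = 6.0000
n_valid = floor(6.0000) = 6
(n_stale = 23 - 6 = 17)

6


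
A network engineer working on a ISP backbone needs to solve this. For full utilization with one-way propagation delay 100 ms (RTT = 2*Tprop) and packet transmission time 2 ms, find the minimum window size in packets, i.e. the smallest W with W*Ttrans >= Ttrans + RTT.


Given: Ttrans = 2 ms, RTT = 200 ms (= 2 * Tprop, Tprop = 100 ms)
Time until first ACK returns = Ttrans + RTT = 2 + 200 = 202 ms
Need W * Ttrans >= Ttrans + RTT  ->  W >= (Ttrans + RTT) / Ttrans
(Ttrans + RTT) / Ttrans = 202 / 2 = 101
W_min = ceil(101) = 101

101


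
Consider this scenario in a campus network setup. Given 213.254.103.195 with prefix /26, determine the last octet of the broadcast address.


Given: IP = 213.254.103.195, prefix = /26
Host bits = 32 - 26 = 6
Network last octet = 195 AND mask = 192
Host part size = 2^6 - 1 = 63
Broadcast last octet = 192 OR 63 = 255

255


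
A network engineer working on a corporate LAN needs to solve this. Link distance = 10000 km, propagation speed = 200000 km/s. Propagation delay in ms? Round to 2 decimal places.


Given: distance = 10000 km, speed = 200000 km/s
Delay = distance / speed = 10000 / 200000 seconds
Delay in ms = 10000 * 1000 / 200000
Delay = 50.0000 ms
Rounded to 2 dp = 50.00 ms

50.00


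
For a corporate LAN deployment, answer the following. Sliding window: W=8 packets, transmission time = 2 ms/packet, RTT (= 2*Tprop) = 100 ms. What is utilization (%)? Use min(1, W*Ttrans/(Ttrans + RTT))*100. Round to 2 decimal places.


Given: W = 8, Ttrans = 2 ms, RTT = 100 ms (= 2 * Tprop, Tprop = 50 ms)
Cycle time = Ttrans + RTT = 2 + 100 = 102 ms (first packet sent until its ACK returns)
W * Ttrans = 8 * 2 = 16 ms of sending per cycle
W * Ttrans / (Ttrans + RTT) = 16 / 102 = 0.156863
U = min(1, 0.156863) = 0.156863
U% = 15.69%

15.69


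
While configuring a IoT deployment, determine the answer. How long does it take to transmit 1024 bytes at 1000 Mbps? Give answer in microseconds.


Given: packet = 1024 bytes, bandwidth = 1000 Mbps
Packet in bits = 1024 * 8 = 8192 bits
Bandwidth = 1000 * 10^6 = 1000000000 bps
Time = 8192 / 1000000000 seconds
Time in us = 8192 * 10^6 / 1000000000 = 8.192

8.192


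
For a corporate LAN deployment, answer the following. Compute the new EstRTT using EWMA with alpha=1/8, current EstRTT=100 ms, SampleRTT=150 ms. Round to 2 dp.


Given: EstRTT = 100 ms, SampleRTT = 150 ms, alpha = 1/8
New EstRTT = (1 - alpha) * EstRTT + alpha * SampleRTT
(7/8) * 100 = 87.5
(1/8) * 150 = 18.75
New EstRTT = 87.5 + 18.75 = 106.25 ms -> 106.25 ms (2 dp)

106.25


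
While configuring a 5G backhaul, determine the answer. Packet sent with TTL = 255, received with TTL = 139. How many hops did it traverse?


Given: initial TTL = 255, received TTL = 139
Hops = initial TTL - received TTL
Hops = 255 - 139 = 116

116


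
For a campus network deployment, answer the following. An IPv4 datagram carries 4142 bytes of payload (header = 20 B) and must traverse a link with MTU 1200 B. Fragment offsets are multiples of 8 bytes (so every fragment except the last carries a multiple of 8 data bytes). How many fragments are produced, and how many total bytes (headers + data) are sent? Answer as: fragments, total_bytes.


Max data per non-final fragment = floor((MTU - header)/8)*8 = floor((1200 - 20)/8)*8 = floor(1180/8)*8 = 1176 B
Final fragment needs no 8-byte alignment: it can carry up to MTU - header = 1180 B
Non-final fragments needed = ceil((payload - 1180) / 1176) = ceil(2962/1176) = ceil(2.5187) = 3
Number of fragments = 3 + 1 = 4
Fragment sizes (data): 3 * 1176 B + 614 B (last, 614 <= 1180 OK)
Total bytes sent = payload + n_frags * header = 4142 + 4*20 = 4142 + 80 = 4222 B

4, 4222


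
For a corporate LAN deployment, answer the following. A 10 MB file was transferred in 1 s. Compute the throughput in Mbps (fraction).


Given: file = 10 MB, time = 1 s
File in Mb = 10 * 8 = 80 Mb
Throughput = 80 / 1 Mbps
Throughput = 80 Mbps

80


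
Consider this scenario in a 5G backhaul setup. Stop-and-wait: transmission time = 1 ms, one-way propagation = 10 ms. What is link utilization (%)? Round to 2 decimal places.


Given: Ttrans = 1 ms, Tprop = 10 ms
RTT = 2 * Tprop = 2 * 10 = 20 ms
U = Ttrans / (Ttrans + RTT)
U = 1 / (1 + 20)
U = 1 / 21 = 0.047619
U% = 4.76%

4.76


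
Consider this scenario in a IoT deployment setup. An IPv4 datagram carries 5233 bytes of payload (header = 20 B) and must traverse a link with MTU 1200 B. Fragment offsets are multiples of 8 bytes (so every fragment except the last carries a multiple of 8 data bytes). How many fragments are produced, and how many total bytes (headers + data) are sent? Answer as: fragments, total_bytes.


Max data per non-final fragment = floor((MTU - header)/8)*8 = floor((1200 - 20)/8)*8 = floor(1180/8)*8 = 1176 B
Final fragment needs no 8-byte alignment: it can carry up to MTU - header = 1180 B
Non-final fragments needed = ceil((payload - 1180) / 1176) = ceil(4053/1176) = ceil(3.4464) = 4
Number of fragments = 4 + 1 = 5
Fragment sizes (data): 4 * 1176 B + 529 B (last, 529 <= 1180 OK)
Total bytes sent = payload + n_frags * header = 5233 + 5*20 = 5233 + 100 = 5333 B

5, 5333


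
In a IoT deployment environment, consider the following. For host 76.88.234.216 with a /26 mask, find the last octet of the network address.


Given: IP = 76.88.234.216, prefix = /26
Subnet mask = 255.255.255.192
Last octet of IP: 216
Last octet of mask: 192
Network last octet = 216 AND 192 = 192

192


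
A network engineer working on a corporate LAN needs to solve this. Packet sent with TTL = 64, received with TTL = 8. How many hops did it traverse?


Given: initial TTL = 64, received TTL = 8
Hops = initial TTL - received TTL
Hops = 64 - 8 = 56

56


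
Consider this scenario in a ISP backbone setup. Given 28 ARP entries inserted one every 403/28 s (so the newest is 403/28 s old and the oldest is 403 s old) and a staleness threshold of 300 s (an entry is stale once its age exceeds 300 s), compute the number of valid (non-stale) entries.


Ages are k * 403/28 s for k = 1..28 (spacing = 14.3929 s).
Entry k is valid iff k * 403/28 <= 300 iff k <= 28 * 300 / 403 = 20.8437
n_valid = floor(20.8437) = 20
(n_stale = 28 - 20 = 8)

20


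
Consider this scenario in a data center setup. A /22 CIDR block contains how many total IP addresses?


Given: CIDR prefix /22
Host bits = 32 - 22 = 10
Total addresses = 2^10 = 1024

1024


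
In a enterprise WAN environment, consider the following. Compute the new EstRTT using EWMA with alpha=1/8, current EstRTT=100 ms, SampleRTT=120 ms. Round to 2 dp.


Given: EstRTT = 100 ms, SampleRTT = 120 ms, alpha = 1/8
New EstRTT = (1 - alpha) * EstRTT + alpha * SampleRTT
(7/8) * 100 = 87.5
(1/8) * 120 = 15
New EstRTT = 87.5 + 15 = 102.5 ms -> 102.50 ms (2 dp)

102.50


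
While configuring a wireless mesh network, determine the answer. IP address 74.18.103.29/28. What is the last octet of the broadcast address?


Given: IP = 74.18.103.29, prefix = /28
Host bits = 32 - 28 = 4
Network last octet = 29 AND mask = 16
Host part size = 2^4 - 1 = 15
Broadcast last octet = 16 OR 15 = 31

31


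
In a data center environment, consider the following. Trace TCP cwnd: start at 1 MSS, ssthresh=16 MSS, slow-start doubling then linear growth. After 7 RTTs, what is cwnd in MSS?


RTT 0: cwnd = 1 MSS (initial)
RTT 1: cwnd = 2 MSS (slow start, doubled)
RTT 2: cwnd = 4 MSS (slow start, doubled)
RTT 3: cwnd = 8 MSS (slow start, doubled)
RTT 4: cwnd = 16 MSS (slow start, doubled)
RTT 5: cwnd = 17 MSS (congestion avoidance, +1)
RTT 6: cwnd = 18 MSS (congestion avoidance, +1)
RTT 7: cwnd = 19 MSS (congestion avoidance, +1)

19


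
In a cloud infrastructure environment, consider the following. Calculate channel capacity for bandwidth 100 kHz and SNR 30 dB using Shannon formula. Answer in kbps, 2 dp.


Given: B = 100 kHz, SNR = 30 dB
SNR linear = 10^(30/10) = 1000
1 + SNR = 1001
log2(1001) = 9.9672262588
C = 100 * 1000 * 9.9672262588 = 996722.6259 bps
C = 996.722626 kbps -> 996.72 kbps (2 dp)

996.72


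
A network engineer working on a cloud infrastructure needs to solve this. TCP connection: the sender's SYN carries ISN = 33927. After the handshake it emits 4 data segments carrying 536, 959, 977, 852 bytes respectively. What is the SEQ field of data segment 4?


The SYN occupies sequence number ISN = 33927, so the first data byte is ISN + 1 = 33928.
SEQ of data segment i = (ISN + 1) + sum of payload sizes of segments 1..i-1.
Segment 1: SEQ = 33928, payload = 536 bytes
Segment 2: SEQ = 34464, payload = 959 bytes
Segment 3: SEQ = 35423, payload = 977 bytes
Segment 4: SEQ = 36400, payload = 852 bytes
SEQ of segment 4 = 33928 + 536 + 959 + 977 = 36400

36400


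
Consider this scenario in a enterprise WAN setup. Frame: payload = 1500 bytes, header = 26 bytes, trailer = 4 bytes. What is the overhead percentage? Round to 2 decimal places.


Given: payload = 1500 B, header = 26 B, trailer = 4 B
Overhead bytes = header + trailer = 26 + 4 = 30
Total frame = payload + overhead = 1500 + 30 = 1530
Overhead % = 30 / 1530 * 100 = 1.9608% -> 1.96% (2 dp)

1.96


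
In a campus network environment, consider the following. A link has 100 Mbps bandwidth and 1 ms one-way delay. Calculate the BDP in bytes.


Given: bandwidth = 100 Mbps, delay = 1 ms
BDP in bits = 100 * 10^6 * 1 / 1000
BDP in bits = 100000
BDP in bytes = 100000 / 8 = 12500

12500


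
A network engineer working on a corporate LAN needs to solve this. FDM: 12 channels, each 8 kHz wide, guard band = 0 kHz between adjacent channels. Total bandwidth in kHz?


Given: 12 channels, 8 kHz each, guard = 0 kHz
Channel bandwidth = 12 * 8 = 96 kHz
Guard bands = 11 gaps * 0 kHz = 0 kHz
Total = 96 + 0 = 96 kHz

96


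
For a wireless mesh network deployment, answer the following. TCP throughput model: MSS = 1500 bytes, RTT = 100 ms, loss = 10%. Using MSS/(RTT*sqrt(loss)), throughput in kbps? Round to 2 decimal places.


Given: MSS = 1500 bytes, RTT = 100 ms, loss = 10%
RTT in seconds = 100 / 1000 = 0.1
Loss rate = 10% = 0.1
sqrt(loss) = sqrt(0.1) = 0.316227766017
Throughput (bytes/s) = 1500 / (0.1 * 0.316227766017) = 47434.1649
Throughput (kbps) = 47434.1649 * 8 / 1000 = 379.473319 -> 379.47 kbps (2 dp)

379.47


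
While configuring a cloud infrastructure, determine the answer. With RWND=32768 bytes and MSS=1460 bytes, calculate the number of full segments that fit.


Given: RWND = 32768 bytes, MSS = 1460 bytes
Full segments = floor(RWND / MSS)
Full segments = floor(32768 / 1460)
Full segments = floor(22.4438) = 22

22


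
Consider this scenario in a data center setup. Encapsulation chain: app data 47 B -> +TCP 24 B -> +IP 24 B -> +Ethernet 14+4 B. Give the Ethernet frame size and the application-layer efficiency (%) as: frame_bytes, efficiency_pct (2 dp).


TCP segment = 47 + 24 = 71 B
IP packet = 71 + 24 = 95 B
Ethernet frame = 95 + 14 + 4 = 113 B
Efficiency = app / frame = 47 / 113 = 0.415929 = 41.5929% -> 41.59% (2 dp)

113, 41.59


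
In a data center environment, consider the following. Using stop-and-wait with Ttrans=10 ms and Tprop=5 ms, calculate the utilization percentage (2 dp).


Given: Ttrans = 10 ms, Tprop = 5 ms
RTT = 2 * Tprop = 2 * 5 = 10 ms
U = Ttrans / (Ttrans + RTT)
U = 10 / (10 + 10)
U = 10 / 20 = 0.5
U% = 50.00%

50.00


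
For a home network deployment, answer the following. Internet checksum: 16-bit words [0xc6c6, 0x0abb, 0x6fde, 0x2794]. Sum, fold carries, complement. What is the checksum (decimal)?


Given words: [0xc6c6, 0x0abb, 0x6fde, 0x2794]
Step 1: Sum all words
Raw sum = 50886 + 2747 + 28638 + 10132 = 92403
Step 2: Fold carry: (26867 + 1) = 26868
One's complement = ~26868 & 0xFFFF = 38667

38667


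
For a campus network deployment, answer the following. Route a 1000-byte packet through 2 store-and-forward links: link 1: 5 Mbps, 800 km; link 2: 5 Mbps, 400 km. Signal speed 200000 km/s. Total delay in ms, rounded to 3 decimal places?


Packet = 1000 bytes = 8000 bits. Store-and-forward: sum (t_trans + t_prop) per link.
Link 1: t_trans = 8000/(5*10^6) s = 1.6000 ms; t_prop = 800/200000 s = 4.0000 ms; subtotal = 5.6000 ms
Link 2: t_trans = 8000/(5*10^6) s = 1.6000 ms; t_prop = 400/200000 s = 2.0000 ms; subtotal = 3.6000 ms
End-to-end = 5.6000 + 3.6000 = 9.2000 ms -> 9.200 ms (3 dp)

9.200


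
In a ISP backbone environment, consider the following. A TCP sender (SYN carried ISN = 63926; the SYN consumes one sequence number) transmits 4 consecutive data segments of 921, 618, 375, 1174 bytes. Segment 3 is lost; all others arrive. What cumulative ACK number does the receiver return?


SYN uses sequence number 63926; first data byte = ISN + 1 = 63927.
Segment 1: SEQ = 63927, len = 921 B, covers [63927, 64847]
Segment 2: SEQ = 64848, len = 618 B, covers [64848, 65465]
Segment 3: SEQ = 65466, len = 375 B, covers [65466, 65840] [LOST]
Segment 4: SEQ = 65841, len = 1174 B, covers [65841, 67014]
In-order data received: bytes [63927, 65465] (segments 1..2).
Segment 3 missing -> gap begins at byte 65466; later segments buffered out of order.
Cumulative ACK = next expected in-order byte = 63927 + 921 + 618 = 65466

65466


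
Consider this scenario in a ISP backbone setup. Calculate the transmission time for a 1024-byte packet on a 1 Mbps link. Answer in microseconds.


Given: packet = 1024 bytes, bandwidth = 1 Mbps
Packet in bits = 1024 * 8 = 8192 bits
Bandwidth = 1 * 10^6 = 1000000 bps
Time = 8192 / 1000000 seconds
Time in us = 8192 * 10^6 / 1000000 = 8192

8192


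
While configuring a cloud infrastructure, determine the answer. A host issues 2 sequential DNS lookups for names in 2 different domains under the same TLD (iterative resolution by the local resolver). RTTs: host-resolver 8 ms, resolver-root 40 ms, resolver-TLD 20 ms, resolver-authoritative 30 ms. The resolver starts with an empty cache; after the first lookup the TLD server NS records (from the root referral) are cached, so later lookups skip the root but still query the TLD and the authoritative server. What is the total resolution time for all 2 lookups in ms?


Lookup 1 (cold cache): local + root + TLD + auth = 8 + 40 + 20 + 30 = 98 ms
Lookups 2..2 (TLD NS cached -> skip root; new domain -> still ask TLD and auth): local + TLD + auth = 8 + 20 + 30 = 58 ms each
Remaining 1 lookups: 1 * 58 = 58 ms
Total = 98 + 58 = 156 ms

156


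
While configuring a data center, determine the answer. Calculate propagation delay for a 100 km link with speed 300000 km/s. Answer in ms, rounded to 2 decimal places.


Given: distance = 100 km, speed = 300000 km/s
Delay = distance / speed = 100 / 300000 seconds
Delay in ms = 100 * 1000 / 300000
Delay = 0.3333 ms
Rounded to 2 dp = 0.33 ms

0.33


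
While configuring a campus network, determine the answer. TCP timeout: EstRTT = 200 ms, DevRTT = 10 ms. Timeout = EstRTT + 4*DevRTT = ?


Given: EstRTT = 200 ms, DevRTT = 10 ms
Timeout = EstRTT + 4 * DevRTT
4 * DevRTT = 4 * 10 = 40
Timeout = 200 + 40 = 240 ms

240


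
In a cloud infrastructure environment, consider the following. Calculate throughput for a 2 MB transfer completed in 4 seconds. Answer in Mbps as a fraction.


Given: file = 2 MB, time = 4 s
File in Mb = 2 * 8 = 16 Mb
Throughput = 16 / 4 Mbps
Throughput = 4 Mbps

4


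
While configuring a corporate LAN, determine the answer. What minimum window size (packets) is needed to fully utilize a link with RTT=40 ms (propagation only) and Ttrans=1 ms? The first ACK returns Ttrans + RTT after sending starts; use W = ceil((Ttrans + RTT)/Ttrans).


Given: Ttrans = 1 ms, RTT = 40 ms (= 2 * Tprop, Tprop = 20 ms)
Time until first ACK returns = Ttrans + RTT = 1 + 40 = 41 ms
Need W * Ttrans >= Ttrans + RTT  ->  W >= (Ttrans + RTT) / Ttrans
(Ttrans + RTT) / Ttrans = 41 / 1 = 41
W_min = ceil(41) = 41

41


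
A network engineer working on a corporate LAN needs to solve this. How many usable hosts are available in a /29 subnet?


Given: subnet mask /29
Host bits = 32 - 29 = 3
Total addresses = 2^3 = 8
Usable hosts = 8 - 2 (network + broadcast) = 6

6


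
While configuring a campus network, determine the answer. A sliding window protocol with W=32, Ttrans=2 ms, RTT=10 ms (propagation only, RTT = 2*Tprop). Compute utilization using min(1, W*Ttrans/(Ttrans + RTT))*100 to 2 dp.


Given: W = 32, Ttrans = 2 ms, RTT = 10 ms (= 2 * Tprop, Tprop = 5 ms)
Cycle time = Ttrans + RTT = 2 + 10 = 12 ms (first packet sent until its ACK returns)
W * Ttrans = 32 * 2 = 64 ms of sending per cycle
W * Ttrans / (Ttrans + RTT) = 64 / 12 = 5.333333
U = min(1, 5.333333) = 1.000000
U% = 100.00%

100.00


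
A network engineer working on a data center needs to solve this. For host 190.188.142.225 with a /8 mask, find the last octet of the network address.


Given: IP = 190.188.142.225, prefix = /8
Subnet mask = 255.0.0.0
Last octet of IP: 225
Last octet of mask: 0
Network last octet = 225 AND 0 = 0

0


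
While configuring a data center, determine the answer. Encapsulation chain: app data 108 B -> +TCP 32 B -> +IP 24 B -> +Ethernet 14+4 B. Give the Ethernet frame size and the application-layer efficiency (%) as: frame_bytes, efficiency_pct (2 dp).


TCP segment = 108 + 32 = 140 B
IP packet = 140 + 24 = 164 B
Ethernet frame = 164 + 14 + 4 = 182 B
Efficiency = app / frame = 108 / 182 = 0.593407 = 59.3407% -> 59.34% (2 dp)

182, 59.34


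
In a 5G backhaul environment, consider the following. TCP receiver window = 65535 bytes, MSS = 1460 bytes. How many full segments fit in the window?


Given: RWND = 65535 bytes, MSS = 1460 bytes
Full segments = floor(RWND / MSS)
Full segments = floor(65535 / 1460)
Full segments = floor(44.887) = 44

44


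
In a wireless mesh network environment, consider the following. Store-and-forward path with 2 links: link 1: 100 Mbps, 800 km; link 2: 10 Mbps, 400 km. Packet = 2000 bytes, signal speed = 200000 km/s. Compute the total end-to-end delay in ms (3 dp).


Packet = 2000 bytes = 16000 bits. Store-and-forward: sum (t_trans + t_prop) per link.
Link 1: t_trans = 16000/(100*10^6) s = 0.1600 ms; t_prop = 800/200000 s = 4.0000 ms; subtotal = 4.1600 ms
Link 2: t_trans = 16000/(10*10^6) s = 1.6000 ms; t_prop = 400/200000 s = 2.0000 ms; subtotal = 3.6000 ms
End-to-end = 4.1600 + 3.6000 = 7.7600 ms -> 7.760 ms (3 dp)

7.760
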